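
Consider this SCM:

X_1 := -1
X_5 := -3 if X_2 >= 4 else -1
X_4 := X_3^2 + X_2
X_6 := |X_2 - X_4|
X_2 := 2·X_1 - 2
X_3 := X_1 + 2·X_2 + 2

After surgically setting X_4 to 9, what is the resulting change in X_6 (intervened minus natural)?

Under do(X_4=9), the mechanism X_4 := X_3^2 + X_2 is discarded; X_4 is fixed at 9.
X_2 = 2·X_1 - 2  [with X_1=-1]  = -4
X_6 = |X_2 - X_4|  [with X_2=-4, X_4=9]  = 13
Without intervention: X_2 = 2·X_1 - 2  [with X_1=-1]  = -4; X_3 = X_1 + 2·X_2 + 2  [with X_1=-1, X_2=-4]  = -7; X_4 = X_3^2 + X_2  [with X_3=-7, X_2=-4]  = 45; X_6 = |X_2 - X_4|  [with X_2=-4, X_4=45]  = 49.
Change = 13 − 49 = -36.

-36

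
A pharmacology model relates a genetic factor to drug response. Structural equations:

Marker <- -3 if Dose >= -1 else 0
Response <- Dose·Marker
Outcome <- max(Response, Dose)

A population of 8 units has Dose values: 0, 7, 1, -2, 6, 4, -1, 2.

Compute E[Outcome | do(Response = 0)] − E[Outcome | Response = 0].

2.5

do(Response=0) breaks Response's dependence on Dose. With Response=0 fixed, Outcome across the units is 0, 7, 1, 0, 6, 4, 0, 2, mean 2.5.
Observing Response=0 restricts to units where Response's equation naturally yields 0: Dose ∈ {0, -2}. In that subpopulation Outcome = 0, 0, mean 0.
Difference = 2.5 − 0 = 2.5.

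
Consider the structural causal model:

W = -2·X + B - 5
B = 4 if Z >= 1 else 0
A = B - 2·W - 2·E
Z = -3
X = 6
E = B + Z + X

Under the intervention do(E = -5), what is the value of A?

Under do(E=-5), the mechanism E = B + Z + X is discarded; E is fixed at -5.
B = 4 if Z >= 1 else 0  [with Z=-3]  = 0
W = -2·X + B - 5  [with X=6, B=0]  = -17
A = B - 2·W - 2·E  [with B=0, W=-17, E=-5]  = 44

44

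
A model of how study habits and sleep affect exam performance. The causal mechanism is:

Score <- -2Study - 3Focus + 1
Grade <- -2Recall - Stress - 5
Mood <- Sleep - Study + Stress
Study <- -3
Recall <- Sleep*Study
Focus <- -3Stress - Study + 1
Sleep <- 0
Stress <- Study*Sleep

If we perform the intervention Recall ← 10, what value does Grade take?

-25

do(Recall=10) replaces the equation Recall <- Sleep*Study with the constant Recall = 10.
Stress = Study*Sleep  [with Study=-3, Sleep=0]  = 0
Grade = -2Recall - Stress - 5  [with Recall=10, Stress=0]  = -25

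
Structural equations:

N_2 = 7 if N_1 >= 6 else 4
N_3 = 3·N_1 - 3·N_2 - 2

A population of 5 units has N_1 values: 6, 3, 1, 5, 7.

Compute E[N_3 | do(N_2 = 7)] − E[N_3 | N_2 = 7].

do(N_2=7) breaks N_2's dependence on N_1. With N_2=7 fixed, N_3 across the units is -5, -14, -20, -8, -2, mean -9.8.
Observing N_2=7 restricts to units where N_2's equation naturally yields 7: N_1 ∈ {6, 7}. In that subpopulation N_3 = -5, -2, mean -3.5.
Difference = -9.8 − (-3.5) = -6.3.

-6.3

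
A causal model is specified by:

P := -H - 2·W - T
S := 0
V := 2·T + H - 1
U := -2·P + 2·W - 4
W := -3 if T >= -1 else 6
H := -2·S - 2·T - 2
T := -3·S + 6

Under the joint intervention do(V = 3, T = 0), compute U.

-26

Setting V = 3, T = 0 by intervention discards those variables' equations.
H = -2·S - 2·T - 2  [with S=0, T=0]  = -2
W = -3 if T >= -1 else 6  [with T=0]  = -3
P = -H - 2·W - T  [with H=-2, W=-3, T=0]  = 8
U = -2·P + 2·W - 4  [with P=8, W=-3]  = -26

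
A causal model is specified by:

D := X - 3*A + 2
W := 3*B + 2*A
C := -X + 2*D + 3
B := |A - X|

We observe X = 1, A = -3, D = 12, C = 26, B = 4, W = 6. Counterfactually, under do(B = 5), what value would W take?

9

The intervention breaks the incoming arrows to B: B := |A - X| no longer applies, and B = 5.
W = 3*B + 2*A  [with B=5, A=-3]  = 9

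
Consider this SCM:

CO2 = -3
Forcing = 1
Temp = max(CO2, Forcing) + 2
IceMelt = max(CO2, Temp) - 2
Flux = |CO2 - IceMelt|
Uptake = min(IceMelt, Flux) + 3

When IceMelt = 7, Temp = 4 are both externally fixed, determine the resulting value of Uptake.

The joint intervention fixes IceMelt = 7, Temp = 4, removing each variable's own equation.
Flux = |CO2 - IceMelt|  [with CO2=-3, IceMelt=7]  = 10
Uptake = min(IceMelt, Flux) + 3  [with IceMelt=7, Flux=10]  = 10

10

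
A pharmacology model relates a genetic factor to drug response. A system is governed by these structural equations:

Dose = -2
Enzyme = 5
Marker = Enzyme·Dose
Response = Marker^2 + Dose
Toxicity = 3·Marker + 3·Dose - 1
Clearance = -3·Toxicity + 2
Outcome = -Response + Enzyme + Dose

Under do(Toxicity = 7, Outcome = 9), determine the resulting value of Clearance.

Under do(Toxicity = 7, Outcome = 9), each intervened variable's structural equation is replaced by its fixed value.
Clearance = -3·Toxicity + 2  [with Toxicity=7]  = -19

-19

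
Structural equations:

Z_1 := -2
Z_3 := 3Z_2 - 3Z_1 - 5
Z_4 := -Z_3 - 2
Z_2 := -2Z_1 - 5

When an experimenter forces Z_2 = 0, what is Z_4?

Under do(Z_2=0), the mechanism Z_2 := -2Z_1 - 5 is discarded; Z_2 is fixed at 0.
Z_3 = 3Z_2 - 3Z_1 - 5  [with Z_2=0, Z_1=-2]  = 1
Z_4 = -Z_3 - 2  [with Z_3=1]  = -3

-3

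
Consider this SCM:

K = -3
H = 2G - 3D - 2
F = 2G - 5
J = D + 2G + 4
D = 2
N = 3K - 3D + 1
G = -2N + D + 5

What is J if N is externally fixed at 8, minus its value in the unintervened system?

The intervention breaks the incoming arrows to N: N = 3K - 3D + 1 no longer applies, and N = 8.
G = -2N + D + 5  [with N=8, D=2]  = -9
J = D + 2G + 4  [with D=2, G=-9]  = -12
Without intervention: N = 3K - 3D + 1  [with K=-3, D=2]  = -14; G = -2N + D + 5  [with N=-14, D=2]  = 35; J = D + 2G + 4  [with D=2, G=35]  = 76.
Change = -12 − 76 = -88.

-88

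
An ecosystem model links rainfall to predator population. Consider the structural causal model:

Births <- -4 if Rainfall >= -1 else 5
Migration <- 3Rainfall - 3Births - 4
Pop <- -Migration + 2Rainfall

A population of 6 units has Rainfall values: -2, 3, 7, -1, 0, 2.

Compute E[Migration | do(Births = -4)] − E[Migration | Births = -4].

do(Births=-4) breaks Births's dependence on Rainfall. With Births=-4 fixed, Migration across the units is 2, 17, 29, 5, 8, 14, mean 12.5.
Conditioning on Births=-4 selects the 5 unit(s) with Rainfall ∈ {3, 7, -1, 0, 2}. Their Migration values: 17, 29, 5, 8, 14. Mean = 14.6.
Difference = 12.5 − 14.6 = -2.1.

-2.1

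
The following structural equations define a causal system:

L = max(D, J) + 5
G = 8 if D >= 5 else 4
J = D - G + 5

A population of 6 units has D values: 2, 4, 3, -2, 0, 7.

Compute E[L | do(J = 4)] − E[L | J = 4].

The intervention sets J=4 in all 6 units regardless of D. Recomputing L per unit gives 9, 9, 9, 9, 9, 12; average 9.5.
Conditioning on J=4 selects the 2 unit(s) with D ∈ {3, 7}. Their L values: 9, 12. Mean = 10.5.
Difference = 9.5 − 10.5 = -1.

-1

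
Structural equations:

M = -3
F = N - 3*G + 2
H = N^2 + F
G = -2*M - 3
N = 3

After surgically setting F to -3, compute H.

6

Intervening sets F = -3 and removes its equation (F = N - 3*G + 2).
H = N^2 + F  [with N=3, F=-3]  = 6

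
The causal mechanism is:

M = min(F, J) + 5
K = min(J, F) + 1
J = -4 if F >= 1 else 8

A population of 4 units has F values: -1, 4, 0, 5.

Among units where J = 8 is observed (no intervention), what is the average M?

4.5

Observing J=8 restricts to units where J's equation naturally yields 8: F ∈ {-1, 0}. In that subpopulation M = 4, 5, mean 4.5.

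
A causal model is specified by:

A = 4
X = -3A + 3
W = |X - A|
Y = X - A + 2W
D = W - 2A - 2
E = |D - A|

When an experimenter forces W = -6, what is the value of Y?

The intervention breaks the incoming arrows to W: W = |X - A| no longer applies, and W = -6.
X = -3A + 3  [with A=4]  = -9
Y = X - A + 2W  [with X=-9, A=4, W=-6]  = -25

-25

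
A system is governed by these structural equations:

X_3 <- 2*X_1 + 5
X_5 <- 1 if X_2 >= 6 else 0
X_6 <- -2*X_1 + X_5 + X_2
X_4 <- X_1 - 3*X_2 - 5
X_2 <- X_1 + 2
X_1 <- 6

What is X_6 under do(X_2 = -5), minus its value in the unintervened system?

-14

Under do(X_2=-5), the mechanism X_2 <- X_1 + 2 is discarded; X_2 is fixed at -5.
X_5 = 1 if X_2 >= 6 else 0  [with X_2=-5]  = 0
X_6 = -2*X_1 + X_5 + X_2  [with X_1=6, X_5=0, X_2=-5]  = -17
Without intervention: X_2 = X_1 + 2  [with X_1=6]  = 8; X_5 = 1 if X_2 >= 6 else 0  [with X_2=8]  = 1; X_6 = -2*X_1 + X_5 + X_2  [with X_1=6, X_5=1, X_2=8]  = -3.
Change = -17 − (-3) = -14.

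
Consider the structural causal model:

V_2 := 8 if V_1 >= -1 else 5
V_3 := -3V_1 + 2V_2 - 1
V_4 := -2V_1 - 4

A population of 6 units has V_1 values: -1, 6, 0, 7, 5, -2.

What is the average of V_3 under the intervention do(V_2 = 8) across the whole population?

7.5

do(V_2=8) breaks V_2's dependence on V_1. With V_2=8 fixed, V_3 across the units is 18, -3, 15, -6, 0, 21, mean 7.5.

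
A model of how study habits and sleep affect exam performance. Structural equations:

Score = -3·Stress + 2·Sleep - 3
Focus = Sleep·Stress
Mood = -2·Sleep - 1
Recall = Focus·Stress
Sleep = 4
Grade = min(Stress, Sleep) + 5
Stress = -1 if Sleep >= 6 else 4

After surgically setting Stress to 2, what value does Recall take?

16

Under do(Stress=2), the mechanism Stress = -1 if Sleep >= 6 else 4 is discarded; Stress is fixed at 2.
Focus = Sleep·Stress  [with Sleep=4, Stress=2]  = 8
Recall = Focus·Stress  [with Focus=8, Stress=2]  = 16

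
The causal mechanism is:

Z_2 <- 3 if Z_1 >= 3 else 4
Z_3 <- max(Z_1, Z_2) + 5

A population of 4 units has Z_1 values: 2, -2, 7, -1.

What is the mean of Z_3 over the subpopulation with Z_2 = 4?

Conditioning on Z_2=4 selects the 3 unit(s) with Z_1 ∈ {2, -2, -1}. Their Z_3 values: 9, 9, 9. Mean = 9.

9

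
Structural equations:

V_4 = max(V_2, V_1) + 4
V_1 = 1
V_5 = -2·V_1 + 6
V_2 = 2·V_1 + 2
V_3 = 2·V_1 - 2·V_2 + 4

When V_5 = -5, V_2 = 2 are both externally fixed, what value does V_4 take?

6

Setting V_5 = -5, V_2 = 2 by intervention discards those variables' equations.
V_4 = max(V_2, V_1) + 4  [with V_2=2, V_1=1]  = 6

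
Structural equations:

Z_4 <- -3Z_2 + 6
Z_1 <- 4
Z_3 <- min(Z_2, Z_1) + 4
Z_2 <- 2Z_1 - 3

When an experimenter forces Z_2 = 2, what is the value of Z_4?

Under do(Z_2=2), the mechanism Z_2 <- 2Z_1 - 3 is discarded; Z_2 is fixed at 2.
Z_4 = -3Z_2 + 6  [with Z_2=2]  = 0

0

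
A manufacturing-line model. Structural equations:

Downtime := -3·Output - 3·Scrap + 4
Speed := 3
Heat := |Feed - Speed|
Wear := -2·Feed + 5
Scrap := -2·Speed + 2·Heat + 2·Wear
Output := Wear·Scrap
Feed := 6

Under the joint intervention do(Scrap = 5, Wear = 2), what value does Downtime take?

Setting Scrap = 5, Wear = 2 by intervention discards those variables' equations.
Output = Wear·Scrap  [with Wear=2, Scrap=5]  = 10
Downtime = -3·Output - 3·Scrap + 4  [with Output=10, Scrap=5]  = -41

-41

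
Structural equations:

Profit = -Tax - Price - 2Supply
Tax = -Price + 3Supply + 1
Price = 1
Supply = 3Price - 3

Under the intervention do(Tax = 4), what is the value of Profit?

-5

The intervention breaks the incoming arrows to Tax: Tax = -Price + 3Supply + 1 no longer applies, and Tax = 4.
Supply = 3Price - 3  [with Price=1]  = 0
Profit = -Tax - Price - 2Supply  [with Tax=4, Price=1, Supply=0]  = -5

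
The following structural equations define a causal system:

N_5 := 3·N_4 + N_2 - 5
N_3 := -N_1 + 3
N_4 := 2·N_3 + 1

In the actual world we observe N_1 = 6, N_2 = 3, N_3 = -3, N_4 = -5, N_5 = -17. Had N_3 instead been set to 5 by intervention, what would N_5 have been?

do(N_3=5) replaces the equation N_3 := -N_1 + 3 with the constant N_3 = 5.
N_4 = 2·N_3 + 1  [with N_3=5]  = 11
N_5 = 3·N_4 + N_2 - 5  [with N_4=11, N_2=3]  = 31

31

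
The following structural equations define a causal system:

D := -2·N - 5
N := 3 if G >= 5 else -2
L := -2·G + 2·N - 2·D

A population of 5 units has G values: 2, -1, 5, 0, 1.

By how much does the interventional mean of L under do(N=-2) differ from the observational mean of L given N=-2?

Every unit gets N=-2 under the intervention. L values become -6, 0, -12, -2, -4; E[L|do(N=-2)] = -4.8.
Conditioning on N=-2 selects the 4 unit(s) with G ∈ {2, -1, 0, 1}. Their L values: -6, 0, -2, -4. Mean = -3.
Difference = -4.8 − (-3) = -1.8.

-1.8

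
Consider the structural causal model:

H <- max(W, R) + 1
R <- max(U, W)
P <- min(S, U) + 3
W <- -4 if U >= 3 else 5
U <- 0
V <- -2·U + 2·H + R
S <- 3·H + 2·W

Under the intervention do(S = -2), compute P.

1

Intervening sets S = -2 and removes its equation (S <- 3·H + 2·W).
P = min(S, U) + 3  [with S=-2, U=0]  = 1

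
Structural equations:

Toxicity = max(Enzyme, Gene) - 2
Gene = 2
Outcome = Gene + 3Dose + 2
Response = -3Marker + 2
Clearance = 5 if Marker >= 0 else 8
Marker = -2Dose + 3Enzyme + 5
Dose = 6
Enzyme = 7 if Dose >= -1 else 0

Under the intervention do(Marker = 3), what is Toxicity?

Under do(Marker=3), the mechanism Marker = -2Dose + 3Enzyme + 5 is discarded; Marker is fixed at 3.
Since Toxicity is not a descendant of the intervened variable, it is unaffected.
Enzyme = 7 if Dose >= -1 else 0  [with Dose=6]  = 7
Toxicity = max(Enzyme, Gene) - 2  [with Enzyme=7, Gene=2]  = 5

5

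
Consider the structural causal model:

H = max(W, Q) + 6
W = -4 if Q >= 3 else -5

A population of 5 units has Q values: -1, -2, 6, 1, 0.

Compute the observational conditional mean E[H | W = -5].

5.5

Conditioning on W=-5 selects the 4 unit(s) with Q ∈ {-1, -2, 1, 0}. Their H values: 5, 4, 7, 6. Mean = 5.5.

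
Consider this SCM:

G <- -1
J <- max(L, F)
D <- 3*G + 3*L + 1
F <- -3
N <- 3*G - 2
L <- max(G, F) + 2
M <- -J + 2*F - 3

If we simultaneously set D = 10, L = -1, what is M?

Under do(D = 10, L = -1), each intervened variable's structural equation is replaced by its fixed value.
J = max(L, F)  [with L=-1, F=-3]  = -1
M = -J + 2*F - 3  [with J=-1, F=-3]  = -8

-8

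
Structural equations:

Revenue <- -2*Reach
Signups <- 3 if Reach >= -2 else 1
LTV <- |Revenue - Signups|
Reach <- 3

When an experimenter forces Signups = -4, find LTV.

2

Under do(Signups=-4), the mechanism Signups <- 3 if Reach >= -2 else 1 is discarded; Signups is fixed at -4.
Revenue = -2*Reach  [with Reach=3]  = -6
LTV = |Revenue - Signups|  [with Revenue=-6, Signups=-4]  = 2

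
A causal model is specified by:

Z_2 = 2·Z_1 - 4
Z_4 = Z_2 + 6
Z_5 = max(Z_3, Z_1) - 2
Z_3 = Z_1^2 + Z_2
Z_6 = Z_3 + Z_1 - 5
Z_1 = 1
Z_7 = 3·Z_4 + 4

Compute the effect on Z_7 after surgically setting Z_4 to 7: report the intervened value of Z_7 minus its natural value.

The intervention breaks the incoming arrows to Z_4: Z_4 = Z_2 + 6 no longer applies, and Z_4 = 7.
Z_7 = 3·Z_4 + 4  [with Z_4=7]  = 25
Without intervention: Z_2 = 2·Z_1 - 4  [with Z_1=1]  = -2; Z_4 = Z_2 + 6  [with Z_2=-2]  = 4; Z_7 = 3·Z_4 + 4  [with Z_4=4]  = 16.
Change = 25 − 16 = 9.

9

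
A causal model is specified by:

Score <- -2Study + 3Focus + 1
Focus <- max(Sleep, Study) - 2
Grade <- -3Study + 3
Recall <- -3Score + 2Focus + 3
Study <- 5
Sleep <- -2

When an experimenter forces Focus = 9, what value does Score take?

The intervention breaks the incoming arrows to Focus: Focus <- max(Sleep, Study) - 2 no longer applies, and Focus = 9.
Score = -2Study + 3Focus + 1  [with Study=5, Focus=9]  = 18

18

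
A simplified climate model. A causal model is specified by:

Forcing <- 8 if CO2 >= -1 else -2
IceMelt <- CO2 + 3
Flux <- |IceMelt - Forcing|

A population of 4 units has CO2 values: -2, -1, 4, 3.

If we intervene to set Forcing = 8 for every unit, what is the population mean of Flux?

The intervention sets Forcing=8 in all 4 units regardless of CO2. Recomputing Flux per unit gives 7, 6, 1, 2; average 4.

4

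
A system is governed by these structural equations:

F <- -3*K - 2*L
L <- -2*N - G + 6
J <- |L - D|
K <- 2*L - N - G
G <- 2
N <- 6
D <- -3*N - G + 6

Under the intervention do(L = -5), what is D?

-14

The intervention breaks the incoming arrows to L: L <- -2*N - G + 6 no longer applies, and L = -5.
No directed path runs from L to D, so D keeps its natural value.
D = -3*N - G + 6  [with N=6, G=2]  = -14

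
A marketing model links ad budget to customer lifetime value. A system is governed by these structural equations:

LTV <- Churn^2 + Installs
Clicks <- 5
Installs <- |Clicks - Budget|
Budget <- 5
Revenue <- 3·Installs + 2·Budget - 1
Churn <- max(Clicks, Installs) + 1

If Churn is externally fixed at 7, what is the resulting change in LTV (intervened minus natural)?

13

Under do(Churn=7), the mechanism Churn <- max(Clicks, Installs) + 1 is discarded; Churn is fixed at 7.
Installs = |Clicks - Budget|  [with Clicks=5, Budget=5]  = 0
LTV = Churn^2 + Installs  [with Churn=7, Installs=0]  = 49
Without intervention: Installs = |Clicks - Budget|  [with Clicks=5, Budget=5]  = 0; Churn = max(Clicks, Installs) + 1  [with Clicks=5, Installs=0]  = 6; LTV = Churn^2 + Installs  [with Churn=6, Installs=0]  = 36.
Change = 49 − 36 = 13.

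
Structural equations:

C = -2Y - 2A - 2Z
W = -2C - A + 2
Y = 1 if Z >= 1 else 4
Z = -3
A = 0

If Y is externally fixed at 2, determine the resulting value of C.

2

The intervention breaks the incoming arrows to Y: Y = 1 if Z >= 1 else 4 no longer applies, and Y = 2.
C = -2Y - 2A - 2Z  [with Y=2, A=0, Z=-3]  = 2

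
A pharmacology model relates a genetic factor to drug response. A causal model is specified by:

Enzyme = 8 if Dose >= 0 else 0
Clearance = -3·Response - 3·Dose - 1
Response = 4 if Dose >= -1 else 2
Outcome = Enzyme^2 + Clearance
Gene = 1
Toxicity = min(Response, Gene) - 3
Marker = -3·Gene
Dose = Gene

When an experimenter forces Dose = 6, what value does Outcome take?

do(Dose=6) replaces the equation Dose = Gene with the constant Dose = 6.
Enzyme = 8 if Dose >= 0 else 0  [with Dose=6]  = 8
Response = 4 if Dose >= -1 else 2  [with Dose=6]  = 4
Clearance = -3·Response - 3·Dose - 1  [with Response=4, Dose=6]  = -31
Outcome = Enzyme^2 + Clearance  [with Enzyme=8, Clearance=-31]  = 33

33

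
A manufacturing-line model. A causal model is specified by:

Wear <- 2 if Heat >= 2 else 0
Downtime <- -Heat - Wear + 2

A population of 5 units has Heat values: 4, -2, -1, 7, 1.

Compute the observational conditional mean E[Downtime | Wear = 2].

-5.5

E[Downtime|Wear=2] averages over only the 2 units with Wear=2 (Heat = 4, 7): Downtime = -4, -7, mean -5.5.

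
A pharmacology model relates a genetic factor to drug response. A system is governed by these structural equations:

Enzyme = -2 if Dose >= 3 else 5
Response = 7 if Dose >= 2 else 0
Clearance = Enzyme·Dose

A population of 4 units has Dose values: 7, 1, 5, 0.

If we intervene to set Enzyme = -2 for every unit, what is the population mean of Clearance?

Every unit gets Enzyme=-2 under the intervention. Clearance values become -14, -2, -10, 0; E[Clearance|do(Enzyme=-2)] = -6.5.

-6.5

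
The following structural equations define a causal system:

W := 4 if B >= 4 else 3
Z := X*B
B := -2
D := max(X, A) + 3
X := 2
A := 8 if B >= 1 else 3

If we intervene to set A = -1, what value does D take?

The intervention breaks the incoming arrows to A: A := 8 if B >= 1 else 3 no longer applies, and A = -1.
D = max(X, A) + 3  [with X=2, A=-1]  = 5

5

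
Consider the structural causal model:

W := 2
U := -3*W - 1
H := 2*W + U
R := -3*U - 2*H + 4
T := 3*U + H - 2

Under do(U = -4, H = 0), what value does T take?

Under do(U = -4, H = 0), each intervened variable's structural equation is replaced by its fixed value.
T = 3*U + H - 2  [with U=-4, H=0]  = -14

-14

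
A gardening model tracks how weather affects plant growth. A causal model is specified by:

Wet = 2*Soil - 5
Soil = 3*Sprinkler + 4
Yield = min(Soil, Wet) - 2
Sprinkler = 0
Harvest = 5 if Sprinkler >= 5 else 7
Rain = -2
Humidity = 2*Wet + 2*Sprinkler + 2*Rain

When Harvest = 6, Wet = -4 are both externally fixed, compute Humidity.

Under do(Harvest = 6, Wet = -4), each intervened variable's structural equation is replaced by its fixed value.
Humidity = 2*Wet + 2*Sprinkler + 2*Rain  [with Wet=-4, Sprinkler=0, Rain=-2]  = -12

-12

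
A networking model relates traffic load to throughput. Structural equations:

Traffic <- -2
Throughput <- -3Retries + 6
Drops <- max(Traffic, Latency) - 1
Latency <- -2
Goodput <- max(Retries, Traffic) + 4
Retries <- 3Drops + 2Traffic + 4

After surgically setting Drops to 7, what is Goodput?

The intervention breaks the incoming arrows to Drops: Drops <- max(Traffic, Latency) - 1 no longer applies, and Drops = 7.
Retries = 3Drops + 2Traffic + 4  [with Drops=7, Traffic=-2]  = 21
Goodput = max(Retries, Traffic) + 4  [with Retries=21, Traffic=-2]  = 25

25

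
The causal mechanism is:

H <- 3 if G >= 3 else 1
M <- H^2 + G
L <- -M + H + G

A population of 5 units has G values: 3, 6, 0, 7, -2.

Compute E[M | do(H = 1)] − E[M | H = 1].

Under do(H=1), H's equation is replaced by H=1 for every unit. Per-unit M: 4, 7, 1, 8, -1. Mean = 3.8.
Conditioning on H=1 selects the 2 unit(s) with G ∈ {0, -2}. Their M values: 1, -1. Mean = 0.
Difference = 3.8 − 0 = 3.8.

3.8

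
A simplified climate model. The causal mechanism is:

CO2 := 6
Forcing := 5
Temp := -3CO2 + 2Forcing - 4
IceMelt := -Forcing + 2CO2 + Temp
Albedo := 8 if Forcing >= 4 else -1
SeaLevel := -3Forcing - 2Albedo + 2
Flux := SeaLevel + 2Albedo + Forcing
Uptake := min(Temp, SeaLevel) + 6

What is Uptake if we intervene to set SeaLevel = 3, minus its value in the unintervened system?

17

Intervening sets SeaLevel = 3 and removes its equation (SeaLevel := -3Forcing - 2Albedo + 2).
Temp = -3CO2 + 2Forcing - 4  [with CO2=6, Forcing=5]  = -12
Uptake = min(Temp, SeaLevel) + 6  [with Temp=-12, SeaLevel=3]  = -6
Without intervention: Temp = -3CO2 + 2Forcing - 4  [with CO2=6, Forcing=5]  = -12; Albedo = 8 if Forcing >= 4 else -1  [with Forcing=5]  = 8; SeaLevel = -3Forcing - 2Albedo + 2  [with Forcing=5, Albedo=8]  = -29; Uptake = min(Temp, SeaLevel) + 6  [with Temp=-12, SeaLevel=-29]  = -23.
Change = -6 − (-23) = 17.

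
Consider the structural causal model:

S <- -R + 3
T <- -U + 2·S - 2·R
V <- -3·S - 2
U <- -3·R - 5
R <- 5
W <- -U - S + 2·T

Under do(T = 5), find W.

32

Intervening sets T = 5 and removes its equation (T <- -U + 2·S - 2·R).
S = -R + 3  [with R=5]  = -2
U = -3·R - 5  [with R=5]  = -20
W = -U - S + 2·T  [with U=-20, S=-2, T=5]  = 32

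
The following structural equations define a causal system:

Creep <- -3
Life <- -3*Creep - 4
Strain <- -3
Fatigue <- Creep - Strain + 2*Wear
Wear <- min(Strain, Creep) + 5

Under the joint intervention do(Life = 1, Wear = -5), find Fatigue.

Under do(Life = 1, Wear = -5), each intervened variable's structural equation is replaced by its fixed value.
Fatigue = Creep - Strain + 2*Wear  [with Creep=-3, Strain=-3, Wear=-5]  = -10

-10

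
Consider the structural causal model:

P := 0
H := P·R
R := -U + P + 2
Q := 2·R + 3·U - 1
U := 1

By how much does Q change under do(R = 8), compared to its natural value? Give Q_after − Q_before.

14

The intervention breaks the incoming arrows to R: R := -U + P + 2 no longer applies, and R = 8.
Q = 2·R + 3·U - 1  [with R=8, U=1]  = 18
Without intervention: R = -U + P + 2  [with U=1, P=0]  = 1; Q = 2·R + 3·U - 1  [with R=1, U=1]  = 4.
Change = 18 − 4 = 14.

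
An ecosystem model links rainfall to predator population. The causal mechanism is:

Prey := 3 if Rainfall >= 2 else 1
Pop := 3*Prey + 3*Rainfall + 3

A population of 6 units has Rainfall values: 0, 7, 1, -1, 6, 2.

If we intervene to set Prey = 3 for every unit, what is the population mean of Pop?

19.5

The intervention sets Prey=3 in all 6 units regardless of Rainfall. Recomputing Pop per unit gives 12, 33, 15, 9, 30, 18; average 19.5.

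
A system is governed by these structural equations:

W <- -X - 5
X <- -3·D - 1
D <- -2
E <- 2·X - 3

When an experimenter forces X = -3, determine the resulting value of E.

-9

Under do(X=-3), the mechanism X <- -3·D - 1 is discarded; X is fixed at -3.
E = 2·X - 3  [with X=-3]  = -9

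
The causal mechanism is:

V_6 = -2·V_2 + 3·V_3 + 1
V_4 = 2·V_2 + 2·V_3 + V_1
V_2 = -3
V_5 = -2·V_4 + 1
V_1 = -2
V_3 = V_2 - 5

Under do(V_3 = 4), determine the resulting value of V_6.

The intervention breaks the incoming arrows to V_3: V_3 = V_2 - 5 no longer applies, and V_3 = 4.
V_6 = -2·V_2 + 3·V_3 + 1  [with V_2=-3, V_3=4]  = 19

19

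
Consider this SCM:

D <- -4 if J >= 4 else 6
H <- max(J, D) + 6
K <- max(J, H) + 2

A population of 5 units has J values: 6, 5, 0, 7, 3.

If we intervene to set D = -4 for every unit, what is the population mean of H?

Under do(D=-4), D's equation is replaced by D=-4 for every unit. Per-unit H: 12, 11, 6, 13, 9. Mean = 10.2.

10.2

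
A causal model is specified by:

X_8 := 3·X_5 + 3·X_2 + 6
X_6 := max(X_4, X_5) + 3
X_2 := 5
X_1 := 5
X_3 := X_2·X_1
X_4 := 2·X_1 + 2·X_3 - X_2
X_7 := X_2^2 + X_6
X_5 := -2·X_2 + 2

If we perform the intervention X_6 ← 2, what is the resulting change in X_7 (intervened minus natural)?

-56

Intervening sets X_6 = 2 and removes its equation (X_6 := max(X_4, X_5) + 3).
X_7 = X_2^2 + X_6  [with X_2=5, X_6=2]  = 27
Without intervention: X_3 = X_2·X_1  [with X_2=5, X_1=5]  = 25; X_4 = 2·X_1 + 2·X_3 - X_2  [with X_1=5, X_3=25, X_2=5]  = 55; X_5 = -2·X_2 + 2  [with X_2=5]  = -8; X_6 = max(X_4, X_5) + 3  [with X_4=55, X_5=-8]  = 58; X_7 = X_2^2 + X_6  [with X_2=5, X_6=58]  = 83.
Change = 27 − 83 = -56.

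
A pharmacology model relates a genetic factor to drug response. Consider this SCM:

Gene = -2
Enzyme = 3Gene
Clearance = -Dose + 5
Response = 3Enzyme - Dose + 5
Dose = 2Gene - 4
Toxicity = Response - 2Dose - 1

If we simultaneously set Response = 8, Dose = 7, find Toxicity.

The joint intervention fixes Response = 8, Dose = 7, removing each variable's own equation.
Toxicity = Response - 2Dose - 1  [with Response=8, Dose=7]  = -7

-7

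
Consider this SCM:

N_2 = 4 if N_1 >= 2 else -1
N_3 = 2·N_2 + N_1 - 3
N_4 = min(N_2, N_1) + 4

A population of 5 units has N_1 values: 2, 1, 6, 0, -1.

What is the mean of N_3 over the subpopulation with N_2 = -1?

E[N_3|N_2=-1] averages over only the 3 units with N_2=-1 (N_1 = 1, 0, -1): N_3 = -4, -5, -6, mean -5.

-5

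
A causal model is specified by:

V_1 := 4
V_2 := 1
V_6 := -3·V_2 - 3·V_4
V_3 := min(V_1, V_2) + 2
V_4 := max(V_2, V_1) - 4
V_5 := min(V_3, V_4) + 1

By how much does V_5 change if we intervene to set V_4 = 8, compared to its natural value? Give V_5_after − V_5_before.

Intervening sets V_4 = 8 and removes its equation (V_4 := max(V_2, V_1) - 4).
V_3 = min(V_1, V_2) + 2  [with V_1=4, V_2=1]  = 3
V_5 = min(V_3, V_4) + 1  [with V_3=3, V_4=8]  = 4
Without intervention: V_3 = min(V_1, V_2) + 2  [with V_1=4, V_2=1]  = 3; V_4 = max(V_2, V_1) - 4  [with V_2=1, V_1=4]  = 0; V_5 = min(V_3, V_4) + 1  [with V_3=3, V_4=0]  = 1.
Change = 4 − 1 = 3.

3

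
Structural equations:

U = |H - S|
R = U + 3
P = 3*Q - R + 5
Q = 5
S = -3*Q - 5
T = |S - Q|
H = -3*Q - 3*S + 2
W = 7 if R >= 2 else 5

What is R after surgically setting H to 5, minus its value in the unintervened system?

do(H=5) replaces the equation H = -3*Q - 3*S + 2 with the constant H = 5.
S = -3*Q - 5  [with Q=5]  = -20
U = |H - S|  [with H=5, S=-20]  = 25
R = U + 3  [with U=25]  = 28
Without intervention: S = -3*Q - 5  [with Q=5]  = -20; H = -3*Q - 3*S + 2  [with Q=5, S=-20]  = 47; U = |H - S|  [with H=47, S=-20]  = 67; R = U + 3  [with U=67]  = 70.
Change = 28 − 70 = -42.

-42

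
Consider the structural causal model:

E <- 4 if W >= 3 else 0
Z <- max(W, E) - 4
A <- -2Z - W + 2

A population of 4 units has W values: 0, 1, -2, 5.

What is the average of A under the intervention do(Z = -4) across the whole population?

do(Z=-4) breaks Z's dependence on W. With Z=-4 fixed, A across the units is 10, 9, 12, 5, mean 9.

9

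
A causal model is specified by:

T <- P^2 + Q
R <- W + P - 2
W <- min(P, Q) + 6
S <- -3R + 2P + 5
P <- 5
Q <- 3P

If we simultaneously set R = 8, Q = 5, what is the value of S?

-9

The joint intervention fixes R = 8, Q = 5, removing each variable's own equation.
S = -3R + 2P + 5  [with R=8, P=5]  = -9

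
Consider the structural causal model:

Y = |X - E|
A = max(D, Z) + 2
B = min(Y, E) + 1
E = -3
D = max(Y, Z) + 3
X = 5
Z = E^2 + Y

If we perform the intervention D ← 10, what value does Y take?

8

do(D=10) replaces the equation D = max(Y, Z) + 3 with the constant D = 10.
Y is not downstream of the intervention, so its value is determined by the original equations.
Y = |X - E|  [with X=5, E=-3]  = 8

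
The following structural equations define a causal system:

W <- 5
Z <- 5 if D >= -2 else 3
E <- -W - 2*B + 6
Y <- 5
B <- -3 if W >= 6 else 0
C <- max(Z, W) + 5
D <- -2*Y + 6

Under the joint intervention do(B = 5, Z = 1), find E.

Under do(B = 5, Z = 1), each intervened variable's structural equation is replaced by its fixed value.
E = -W - 2*B + 6  [with W=5, B=5]  = -9

-9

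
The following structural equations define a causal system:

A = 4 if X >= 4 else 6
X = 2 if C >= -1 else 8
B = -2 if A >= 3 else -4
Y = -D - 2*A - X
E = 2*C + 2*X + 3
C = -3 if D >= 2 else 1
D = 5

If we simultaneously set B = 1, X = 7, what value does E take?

Under do(B = 1, X = 7), each intervened variable's structural equation is replaced by its fixed value.
C = -3 if D >= 2 else 1  [with D=5]  = -3
E = 2*C + 2*X + 3  [with C=-3, X=7]  = 11

11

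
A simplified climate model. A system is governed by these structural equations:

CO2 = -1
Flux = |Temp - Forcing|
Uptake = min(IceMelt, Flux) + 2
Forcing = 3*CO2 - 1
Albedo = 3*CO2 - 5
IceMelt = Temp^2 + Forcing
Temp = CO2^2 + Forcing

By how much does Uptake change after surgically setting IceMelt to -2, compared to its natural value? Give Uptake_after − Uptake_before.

-3

The intervention breaks the incoming arrows to IceMelt: IceMelt = Temp^2 + Forcing no longer applies, and IceMelt = -2.
Forcing = 3*CO2 - 1  [with CO2=-1]  = -4
Temp = CO2^2 + Forcing  [with CO2=-1, Forcing=-4]  = -3
Flux = |Temp - Forcing|  [with Temp=-3, Forcing=-4]  = 1
Uptake = min(IceMelt, Flux) + 2  [with IceMelt=-2, Flux=1]  = 0
Without intervention: Forcing = 3*CO2 - 1  [with CO2=-1]  = -4; Temp = CO2^2 + Forcing  [with CO2=-1, Forcing=-4]  = -3; IceMelt = Temp^2 + Forcing  [with Temp=-3, Forcing=-4]  = 5; Flux = |Temp - Forcing|  [with Temp=-3, Forcing=-4]  = 1; Uptake = min(IceMelt, Flux) + 2  [with IceMelt=5, Flux=1]  = 3.
Change = 0 − 3 = -3.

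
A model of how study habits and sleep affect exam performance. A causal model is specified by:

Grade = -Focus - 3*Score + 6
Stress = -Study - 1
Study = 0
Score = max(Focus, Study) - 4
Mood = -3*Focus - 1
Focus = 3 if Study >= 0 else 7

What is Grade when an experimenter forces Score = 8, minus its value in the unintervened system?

Under do(Score=8), the mechanism Score = max(Focus, Study) - 4 is discarded; Score is fixed at 8.
Focus = 3 if Study >= 0 else 7  [with Study=0]  = 3
Grade = -Focus - 3*Score + 6  [with Focus=3, Score=8]  = -21
Without intervention: Focus = 3 if Study >= 0 else 7  [with Study=0]  = 3; Score = max(Focus, Study) - 4  [with Focus=3, Study=0]  = -1; Grade = -Focus - 3*Score + 6  [with Focus=3, Score=-1]  = 6.
Change = -21 − 6 = -27.

-27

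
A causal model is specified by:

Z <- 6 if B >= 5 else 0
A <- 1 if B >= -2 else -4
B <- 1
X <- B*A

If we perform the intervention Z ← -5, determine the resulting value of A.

The intervention breaks the incoming arrows to Z: Z <- 6 if B >= 5 else 0 no longer applies, and Z = -5.
Since A is not a descendant of the intervened variable, it is unaffected.
A = 1 if B >= -2 else -4  [with B=1]  = 1

1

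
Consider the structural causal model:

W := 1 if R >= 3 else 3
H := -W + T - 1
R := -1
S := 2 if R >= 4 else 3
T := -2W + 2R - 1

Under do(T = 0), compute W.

3

Under do(T=0), the mechanism T := -2W + 2R - 1 is discarded; T is fixed at 0.
Since W is not a descendant of the intervened variable, it is unaffected.
W = 1 if R >= 3 else 3  [with R=-1]  = 3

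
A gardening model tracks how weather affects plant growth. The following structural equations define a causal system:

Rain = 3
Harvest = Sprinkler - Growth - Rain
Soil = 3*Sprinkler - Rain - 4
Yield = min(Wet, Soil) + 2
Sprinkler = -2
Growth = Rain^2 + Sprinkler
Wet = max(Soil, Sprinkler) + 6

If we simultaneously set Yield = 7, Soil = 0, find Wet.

6

Under do(Yield = 7, Soil = 0), each intervened variable's structural equation is replaced by its fixed value.
Wet = max(Soil, Sprinkler) + 6  [with Soil=0, Sprinkler=-2]  = 6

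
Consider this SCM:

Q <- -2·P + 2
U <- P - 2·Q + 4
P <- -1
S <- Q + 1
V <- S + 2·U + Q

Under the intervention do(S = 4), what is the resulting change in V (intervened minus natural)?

Intervening sets S = 4 and removes its equation (S <- Q + 1).
Q = -2·P + 2  [with P=-1]  = 4
U = P - 2·Q + 4  [with P=-1, Q=4]  = -5
V = S + 2·U + Q  [with S=4, U=-5, Q=4]  = -2
Without intervention: Q = -2·P + 2  [with P=-1]  = 4; U = P - 2·Q + 4  [with P=-1, Q=4]  = -5; S = Q + 1  [with Q=4]  = 5; V = S + 2·U + Q  [with S=5, U=-5, Q=4]  = -1.
Change = -2 − (-1) = -1.

-1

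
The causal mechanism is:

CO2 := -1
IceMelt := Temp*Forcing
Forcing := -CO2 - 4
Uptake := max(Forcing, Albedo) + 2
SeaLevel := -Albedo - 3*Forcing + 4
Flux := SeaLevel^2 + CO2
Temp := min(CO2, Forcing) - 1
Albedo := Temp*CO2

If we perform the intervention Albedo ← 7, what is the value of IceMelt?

The intervention breaks the incoming arrows to Albedo: Albedo := Temp*CO2 no longer applies, and Albedo = 7.
Since IceMelt is not a descendant of the intervened variable, it is unaffected.
Forcing = -CO2 - 4  [with CO2=-1]  = -3
Temp = min(CO2, Forcing) - 1  [with CO2=-1, Forcing=-3]  = -4
IceMelt = Temp*Forcing  [with Temp=-4, Forcing=-3]  = 12

12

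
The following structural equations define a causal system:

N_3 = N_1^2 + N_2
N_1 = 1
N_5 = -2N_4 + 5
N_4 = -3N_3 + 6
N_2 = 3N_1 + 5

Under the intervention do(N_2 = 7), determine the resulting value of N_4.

-18

Under do(N_2=7), the mechanism N_2 = 3N_1 + 5 is discarded; N_2 is fixed at 7.
N_3 = N_1^2 + N_2  [with N_1=1, N_2=7]  = 8
N_4 = -3N_3 + 6  [with N_3=8]  = -18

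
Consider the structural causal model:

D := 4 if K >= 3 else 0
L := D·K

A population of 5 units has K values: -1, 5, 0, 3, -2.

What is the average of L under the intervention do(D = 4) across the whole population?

4

Every unit gets D=4 under the intervention. L values become -4, 20, 0, 12, -8; E[L|do(D=4)] = 4.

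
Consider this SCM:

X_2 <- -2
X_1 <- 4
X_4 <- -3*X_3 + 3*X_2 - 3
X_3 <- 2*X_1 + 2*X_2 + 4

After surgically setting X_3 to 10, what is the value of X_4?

-39

The intervention breaks the incoming arrows to X_3: X_3 <- 2*X_1 + 2*X_2 + 4 no longer applies, and X_3 = 10.
X_4 = -3*X_3 + 3*X_2 - 3  [with X_3=10, X_2=-2]  = -39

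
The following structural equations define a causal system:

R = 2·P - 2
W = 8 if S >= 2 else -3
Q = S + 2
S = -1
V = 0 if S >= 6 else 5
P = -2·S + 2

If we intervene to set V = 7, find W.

Under do(V=7), the mechanism V = 0 if S >= 6 else 5 is discarded; V is fixed at 7.
Since W is not a descendant of the intervened variable, it is unaffected.
W = 8 if S >= 2 else -3  [with S=-1]  = -3

-3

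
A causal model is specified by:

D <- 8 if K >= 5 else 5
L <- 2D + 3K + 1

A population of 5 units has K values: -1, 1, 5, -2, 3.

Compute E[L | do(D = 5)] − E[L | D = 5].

do(D=5) breaks D's dependence on K. With D=5 fixed, L across the units is 8, 14, 26, 5, 20, mean 14.6.
E[L|D=5] averages over only the 4 units with D=5 (K = -1, 1, -2, 3): L = 8, 14, 5, 20, mean 11.75.
Difference = 14.6 − 11.75 = 2.85.

2.85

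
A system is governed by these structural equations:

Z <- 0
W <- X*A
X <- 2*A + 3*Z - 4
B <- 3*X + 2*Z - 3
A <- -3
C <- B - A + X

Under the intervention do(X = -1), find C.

-4

The intervention breaks the incoming arrows to X: X <- 2*A + 3*Z - 4 no longer applies, and X = -1.
B = 3*X + 2*Z - 3  [with X=-1, Z=0]  = -6
C = B - A + X  [with B=-6, A=-3, X=-1]  = -4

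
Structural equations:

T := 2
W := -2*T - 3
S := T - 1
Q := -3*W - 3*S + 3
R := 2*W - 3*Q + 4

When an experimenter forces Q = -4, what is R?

Intervening sets Q = -4 and removes its equation (Q := -3*W - 3*S + 3).
W = -2*T - 3  [with T=2]  = -7
R = 2*W - 3*Q + 4  [with W=-7, Q=-4]  = 2

2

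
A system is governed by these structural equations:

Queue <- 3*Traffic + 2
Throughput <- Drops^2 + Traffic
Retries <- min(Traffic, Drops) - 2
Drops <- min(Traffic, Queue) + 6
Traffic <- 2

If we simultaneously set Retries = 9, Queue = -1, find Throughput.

27

The joint intervention fixes Retries = 9, Queue = -1, removing each variable's own equation.
Drops = min(Traffic, Queue) + 6  [with Traffic=2, Queue=-1]  = 5
Throughput = Drops^2 + Traffic  [with Drops=5, Traffic=2]  = 27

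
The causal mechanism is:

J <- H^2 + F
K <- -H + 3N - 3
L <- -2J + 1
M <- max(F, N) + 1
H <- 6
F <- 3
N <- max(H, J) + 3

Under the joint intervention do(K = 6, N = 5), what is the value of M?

6

Under do(K = 6, N = 5), each intervened variable's structural equation is replaced by its fixed value.
M = max(F, N) + 1  [with F=3, N=5]  = 6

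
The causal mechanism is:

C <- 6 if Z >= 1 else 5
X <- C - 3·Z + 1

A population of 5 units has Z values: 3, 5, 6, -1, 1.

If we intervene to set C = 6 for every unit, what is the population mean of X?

-1.4

do(C=6) breaks C's dependence on Z. With C=6 fixed, X across the units is -2, -8, -11, 10, 4, mean -1.4.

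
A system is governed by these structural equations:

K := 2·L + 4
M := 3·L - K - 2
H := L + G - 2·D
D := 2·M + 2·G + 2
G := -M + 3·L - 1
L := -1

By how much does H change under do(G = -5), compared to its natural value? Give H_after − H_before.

24

Under do(G=-5), the mechanism G := -M + 3·L - 1 is discarded; G is fixed at -5.
K = 2·L + 4  [with L=-1]  = 2
M = 3·L - K - 2  [with L=-1, K=2]  = -7
D = 2·M + 2·G + 2  [with M=-7, G=-5]  = -22
H = L + G - 2·D  [with L=-1, G=-5, D=-22]  = 38
Without intervention: K = 2·L + 4  [with L=-1]  = 2; M = 3·L - K - 2  [with L=-1, K=2]  = -7; G = -M + 3·L - 1  [with M=-7, L=-1]  = 3; D = 2·M + 2·G + 2  [with M=-7, G=3]  = -6; H = L + G - 2·D  [with L=-1, G=3, D=-6]  = 14.
Change = 38 − 14 = 24.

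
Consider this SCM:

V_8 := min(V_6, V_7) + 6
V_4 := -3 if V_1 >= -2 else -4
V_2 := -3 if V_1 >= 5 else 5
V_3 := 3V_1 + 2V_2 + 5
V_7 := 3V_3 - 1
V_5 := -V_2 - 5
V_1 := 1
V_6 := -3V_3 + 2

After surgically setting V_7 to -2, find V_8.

-46

do(V_7=-2) replaces the equation V_7 := 3V_3 - 1 with the constant V_7 = -2.
V_2 = -3 if V_1 >= 5 else 5  [with V_1=1]  = 5
V_3 = 3V_1 + 2V_2 + 5  [with V_1=1, V_2=5]  = 18
V_6 = -3V_3 + 2  [with V_3=18]  = -52
V_8 = min(V_6, V_7) + 6  [with V_6=-52, V_7=-2]  = -46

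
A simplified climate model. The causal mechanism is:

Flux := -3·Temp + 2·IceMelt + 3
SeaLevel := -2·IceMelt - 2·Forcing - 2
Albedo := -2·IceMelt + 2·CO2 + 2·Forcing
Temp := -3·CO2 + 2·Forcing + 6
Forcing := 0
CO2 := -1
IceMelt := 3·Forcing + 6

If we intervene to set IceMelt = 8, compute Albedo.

-18

Intervening sets IceMelt = 8 and removes its equation (IceMelt := 3·Forcing + 6).
Albedo = -2·IceMelt + 2·CO2 + 2·Forcing  [with IceMelt=8, CO2=-1, Forcing=0]  = -18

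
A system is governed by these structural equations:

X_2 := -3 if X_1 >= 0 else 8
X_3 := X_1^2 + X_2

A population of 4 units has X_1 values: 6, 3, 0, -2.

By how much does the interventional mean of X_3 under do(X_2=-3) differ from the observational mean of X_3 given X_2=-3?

Under do(X_2=-3), X_2's equation is replaced by X_2=-3 for every unit. Per-unit X_3: 33, 6, -3, 1. Mean = 9.25.
Conditioning on X_2=-3 selects the 3 unit(s) with X_1 ∈ {6, 3, 0}. Their X_3 values: 33, 6, -3. Mean = 12.
Difference = 9.25 − 12 = -2.75.

-2.75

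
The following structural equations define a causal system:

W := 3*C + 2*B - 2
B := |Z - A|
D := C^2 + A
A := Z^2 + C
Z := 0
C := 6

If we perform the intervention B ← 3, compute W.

22

Under do(B=3), the mechanism B := |Z - A| is discarded; B is fixed at 3.
W = 3*C + 2*B - 2  [with C=6, B=3]  = 22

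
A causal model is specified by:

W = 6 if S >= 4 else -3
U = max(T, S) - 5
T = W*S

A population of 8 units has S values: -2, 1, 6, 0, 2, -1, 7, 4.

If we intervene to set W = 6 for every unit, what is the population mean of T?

Every unit gets W=6 under the intervention. T values become -12, 6, 36, 0, 12, -6, 42, 24; E[T|do(W=6)] = 12.75.

12.75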